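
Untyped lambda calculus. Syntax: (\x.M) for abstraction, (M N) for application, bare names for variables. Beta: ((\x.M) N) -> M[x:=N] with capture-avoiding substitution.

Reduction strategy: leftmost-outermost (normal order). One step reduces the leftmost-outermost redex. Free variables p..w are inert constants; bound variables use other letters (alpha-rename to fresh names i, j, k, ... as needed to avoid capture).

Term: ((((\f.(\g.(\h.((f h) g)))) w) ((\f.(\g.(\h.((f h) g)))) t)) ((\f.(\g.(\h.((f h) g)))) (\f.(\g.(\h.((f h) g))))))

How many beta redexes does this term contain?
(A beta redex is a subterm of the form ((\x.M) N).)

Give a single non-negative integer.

Answer: 3

Derivation:
Term: ((((\f.(\g.(\h.((f h) g)))) w) ((\f.(\g.(\h.((f h) g)))) t)) ((\f.(\g.(\h.((f h) g)))) (\f.(\g.(\h.((f h) g))))))
  Redex: ((\f.(\g.(\h.((f h) g)))) w)
  Redex: ((\f.(\g.(\h.((f h) g)))) t)
  Redex: ((\f.(\g.(\h.((f h) g)))) (\f.(\g.(\h.((f h) g)))))
Total redexes: 3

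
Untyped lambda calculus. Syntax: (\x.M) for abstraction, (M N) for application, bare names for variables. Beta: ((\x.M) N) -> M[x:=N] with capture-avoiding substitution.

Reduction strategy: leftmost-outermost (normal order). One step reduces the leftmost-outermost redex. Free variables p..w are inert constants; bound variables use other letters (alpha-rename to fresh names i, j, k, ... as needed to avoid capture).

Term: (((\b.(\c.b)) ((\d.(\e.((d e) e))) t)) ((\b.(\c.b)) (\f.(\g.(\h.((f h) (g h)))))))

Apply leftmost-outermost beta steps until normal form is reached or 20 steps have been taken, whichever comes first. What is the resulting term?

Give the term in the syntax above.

Step 0: (((\b.(\c.b)) ((\d.(\e.((d e) e))) t)) ((\b.(\c.b)) (\f.(\g.(\h.((f h) (g h)))))))
Step 1: ((\c.((\d.(\e.((d e) e))) t)) ((\b.(\c.b)) (\f.(\g.(\h.((f h) (g h)))))))
Step 2: ((\d.(\e.((d e) e))) t)
Step 3: (\e.((t e) e))

Answer: (\e.((t e) e))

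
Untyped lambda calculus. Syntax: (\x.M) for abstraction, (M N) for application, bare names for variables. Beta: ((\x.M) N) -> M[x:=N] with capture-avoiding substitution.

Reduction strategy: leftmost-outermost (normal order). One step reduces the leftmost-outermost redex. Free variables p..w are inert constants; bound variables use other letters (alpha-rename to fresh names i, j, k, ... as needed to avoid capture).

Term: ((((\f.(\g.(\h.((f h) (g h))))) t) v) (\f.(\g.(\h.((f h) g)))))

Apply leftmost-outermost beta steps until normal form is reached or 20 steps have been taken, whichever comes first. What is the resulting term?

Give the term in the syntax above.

Step 0: ((((\f.(\g.(\h.((f h) (g h))))) t) v) (\f.(\g.(\h.((f h) g)))))
Step 1: (((\g.(\h.((t h) (g h)))) v) (\f.(\g.(\h.((f h) g)))))
Step 2: ((\h.((t h) (v h))) (\f.(\g.(\h.((f h) g)))))
Step 3: ((t (\f.(\g.(\h.((f h) g))))) (v (\f.(\g.(\h.((f h) g))))))

Answer: ((t (\f.(\g.(\h.((f h) g))))) (v (\f.(\g.(\h.((f h) g))))))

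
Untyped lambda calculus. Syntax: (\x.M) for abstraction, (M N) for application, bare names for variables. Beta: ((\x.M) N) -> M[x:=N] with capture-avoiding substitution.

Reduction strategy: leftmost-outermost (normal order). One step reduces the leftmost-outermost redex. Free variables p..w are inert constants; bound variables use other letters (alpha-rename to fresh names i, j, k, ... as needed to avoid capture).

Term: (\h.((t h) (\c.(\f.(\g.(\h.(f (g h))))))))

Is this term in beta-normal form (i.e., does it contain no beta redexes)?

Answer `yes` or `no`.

Answer: yes

Derivation:
Term: (\h.((t h) (\c.(\f.(\g.(\h.(f (g h))))))))
No beta redexes found.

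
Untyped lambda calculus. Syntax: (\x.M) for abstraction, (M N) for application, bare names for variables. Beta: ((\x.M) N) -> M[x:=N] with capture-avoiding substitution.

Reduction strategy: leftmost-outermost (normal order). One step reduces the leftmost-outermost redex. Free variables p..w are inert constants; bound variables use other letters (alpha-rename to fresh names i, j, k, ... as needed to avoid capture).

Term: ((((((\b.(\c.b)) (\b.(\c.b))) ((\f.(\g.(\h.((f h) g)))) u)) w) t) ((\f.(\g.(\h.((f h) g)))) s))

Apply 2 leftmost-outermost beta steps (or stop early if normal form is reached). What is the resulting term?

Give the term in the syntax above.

Step 0: ((((((\b.(\c.b)) (\b.(\c.b))) ((\f.(\g.(\h.((f h) g)))) u)) w) t) ((\f.(\g.(\h.((f h) g)))) s))
Step 1: (((((\c.(\b.(\c.b))) ((\f.(\g.(\h.((f h) g)))) u)) w) t) ((\f.(\g.(\h.((f h) g)))) s))
Step 2: ((((\b.(\c.b)) w) t) ((\f.(\g.(\h.((f h) g)))) s))

Answer: ((((\b.(\c.b)) w) t) ((\f.(\g.(\h.((f h) g)))) s))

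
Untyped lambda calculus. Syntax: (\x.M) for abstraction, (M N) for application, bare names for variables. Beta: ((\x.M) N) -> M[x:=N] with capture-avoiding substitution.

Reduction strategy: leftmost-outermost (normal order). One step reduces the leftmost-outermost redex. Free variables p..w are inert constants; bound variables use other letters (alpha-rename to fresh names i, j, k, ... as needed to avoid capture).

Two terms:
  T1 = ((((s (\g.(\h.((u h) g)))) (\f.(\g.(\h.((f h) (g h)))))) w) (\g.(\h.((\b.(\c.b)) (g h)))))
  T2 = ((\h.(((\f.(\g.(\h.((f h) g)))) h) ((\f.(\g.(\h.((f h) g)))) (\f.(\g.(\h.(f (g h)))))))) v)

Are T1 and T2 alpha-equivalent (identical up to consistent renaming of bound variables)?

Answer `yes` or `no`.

Answer: no

Derivation:
Term 1: ((((s (\g.(\h.((u h) g)))) (\f.(\g.(\h.((f h) (g h)))))) w) (\g.(\h.((\b.(\c.b)) (g h)))))
Term 2: ((\h.(((\f.(\g.(\h.((f h) g)))) h) ((\f.(\g.(\h.((f h) g)))) (\f.(\g.(\h.(f (g h)))))))) v)
Alpha-equivalence: compare structure up to binder renaming.
Result: False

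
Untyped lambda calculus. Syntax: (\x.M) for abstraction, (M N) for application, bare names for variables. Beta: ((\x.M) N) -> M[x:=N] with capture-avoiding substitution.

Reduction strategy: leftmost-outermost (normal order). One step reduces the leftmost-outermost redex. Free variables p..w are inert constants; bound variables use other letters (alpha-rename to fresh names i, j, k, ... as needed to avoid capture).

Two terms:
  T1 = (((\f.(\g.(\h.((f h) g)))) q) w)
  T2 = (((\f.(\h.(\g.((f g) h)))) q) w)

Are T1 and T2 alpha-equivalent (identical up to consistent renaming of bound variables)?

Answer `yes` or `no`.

Answer: yes

Derivation:
Term 1: (((\f.(\g.(\h.((f h) g)))) q) w)
Term 2: (((\f.(\h.(\g.((f g) h)))) q) w)
Alpha-equivalence: compare structure up to binder renaming.
Result: True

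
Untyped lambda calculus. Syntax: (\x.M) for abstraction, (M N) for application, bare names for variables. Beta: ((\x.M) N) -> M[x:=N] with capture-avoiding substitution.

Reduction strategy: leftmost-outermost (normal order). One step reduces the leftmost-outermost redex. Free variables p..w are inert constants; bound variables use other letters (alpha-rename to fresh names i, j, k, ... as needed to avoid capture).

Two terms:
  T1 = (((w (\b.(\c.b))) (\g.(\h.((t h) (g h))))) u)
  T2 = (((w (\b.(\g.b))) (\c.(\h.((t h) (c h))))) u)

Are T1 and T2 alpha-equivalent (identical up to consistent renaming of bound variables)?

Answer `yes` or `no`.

Answer: yes

Derivation:
Term 1: (((w (\b.(\c.b))) (\g.(\h.((t h) (g h))))) u)
Term 2: (((w (\b.(\g.b))) (\c.(\h.((t h) (c h))))) u)
Alpha-equivalence: compare structure up to binder renaming.
Result: True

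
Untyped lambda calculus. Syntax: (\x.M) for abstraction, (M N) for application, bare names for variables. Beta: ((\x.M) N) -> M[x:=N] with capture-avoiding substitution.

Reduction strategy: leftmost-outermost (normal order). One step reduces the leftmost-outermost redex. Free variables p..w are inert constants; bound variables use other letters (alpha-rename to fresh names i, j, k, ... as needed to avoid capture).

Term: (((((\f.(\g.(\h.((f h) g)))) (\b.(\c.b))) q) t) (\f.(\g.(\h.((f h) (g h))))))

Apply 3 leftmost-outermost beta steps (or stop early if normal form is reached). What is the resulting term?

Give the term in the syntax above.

Answer: ((((\b.(\c.b)) t) q) (\f.(\g.(\h.((f h) (g h))))))

Derivation:
Step 0: (((((\f.(\g.(\h.((f h) g)))) (\b.(\c.b))) q) t) (\f.(\g.(\h.((f h) (g h))))))
Step 1: ((((\g.(\h.(((\b.(\c.b)) h) g))) q) t) (\f.(\g.(\h.((f h) (g h))))))
Step 2: (((\h.(((\b.(\c.b)) h) q)) t) (\f.(\g.(\h.((f h) (g h))))))
Step 3: ((((\b.(\c.b)) t) q) (\f.(\g.(\h.((f h) (g h))))))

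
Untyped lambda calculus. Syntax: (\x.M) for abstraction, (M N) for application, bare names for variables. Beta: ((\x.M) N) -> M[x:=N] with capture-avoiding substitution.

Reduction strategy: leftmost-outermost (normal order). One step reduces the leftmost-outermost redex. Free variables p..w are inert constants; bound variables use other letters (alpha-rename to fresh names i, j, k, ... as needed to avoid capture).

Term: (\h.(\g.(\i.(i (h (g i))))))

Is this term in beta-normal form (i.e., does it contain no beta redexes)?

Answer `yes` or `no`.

Term: (\h.(\g.(\i.(i (h (g i))))))
No beta redexes found.

Answer: yes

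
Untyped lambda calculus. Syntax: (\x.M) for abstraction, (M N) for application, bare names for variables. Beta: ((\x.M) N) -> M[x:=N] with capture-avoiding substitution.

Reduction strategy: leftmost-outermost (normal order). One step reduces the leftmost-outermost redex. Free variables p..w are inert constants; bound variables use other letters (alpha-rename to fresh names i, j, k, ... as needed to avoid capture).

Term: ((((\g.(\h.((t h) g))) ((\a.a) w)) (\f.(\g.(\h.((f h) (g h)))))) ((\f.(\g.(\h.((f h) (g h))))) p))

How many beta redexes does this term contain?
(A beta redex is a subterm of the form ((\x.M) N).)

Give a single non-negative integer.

Answer: 3

Derivation:
Term: ((((\g.(\h.((t h) g))) ((\a.a) w)) (\f.(\g.(\h.((f h) (g h)))))) ((\f.(\g.(\h.((f h) (g h))))) p))
  Redex: ((\g.(\h.((t h) g))) ((\a.a) w))
  Redex: ((\a.a) w)
  Redex: ((\f.(\g.(\h.((f h) (g h))))) p)
Total redexes: 3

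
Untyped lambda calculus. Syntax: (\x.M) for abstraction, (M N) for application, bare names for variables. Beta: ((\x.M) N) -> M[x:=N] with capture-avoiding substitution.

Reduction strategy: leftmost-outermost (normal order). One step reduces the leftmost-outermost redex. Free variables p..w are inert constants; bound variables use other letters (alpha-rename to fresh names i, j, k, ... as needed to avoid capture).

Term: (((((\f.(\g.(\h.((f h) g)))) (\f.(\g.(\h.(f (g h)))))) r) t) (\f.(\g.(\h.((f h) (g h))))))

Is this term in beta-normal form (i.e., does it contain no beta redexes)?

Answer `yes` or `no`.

Answer: no

Derivation:
Term: (((((\f.(\g.(\h.((f h) g)))) (\f.(\g.(\h.(f (g h)))))) r) t) (\f.(\g.(\h.((f h) (g h))))))
Found 1 beta redex(es).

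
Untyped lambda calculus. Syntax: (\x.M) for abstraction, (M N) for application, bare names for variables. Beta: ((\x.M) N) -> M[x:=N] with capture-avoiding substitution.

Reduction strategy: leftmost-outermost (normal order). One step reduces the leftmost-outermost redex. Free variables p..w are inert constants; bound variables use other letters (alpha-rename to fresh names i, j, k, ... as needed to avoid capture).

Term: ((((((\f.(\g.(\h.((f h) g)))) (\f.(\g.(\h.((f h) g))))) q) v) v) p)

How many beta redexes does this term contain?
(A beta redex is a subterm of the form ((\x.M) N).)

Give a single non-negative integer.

Term: ((((((\f.(\g.(\h.((f h) g)))) (\f.(\g.(\h.((f h) g))))) q) v) v) p)
  Redex: ((\f.(\g.(\h.((f h) g)))) (\f.(\g.(\h.((f h) g)))))
Total redexes: 1

Answer: 1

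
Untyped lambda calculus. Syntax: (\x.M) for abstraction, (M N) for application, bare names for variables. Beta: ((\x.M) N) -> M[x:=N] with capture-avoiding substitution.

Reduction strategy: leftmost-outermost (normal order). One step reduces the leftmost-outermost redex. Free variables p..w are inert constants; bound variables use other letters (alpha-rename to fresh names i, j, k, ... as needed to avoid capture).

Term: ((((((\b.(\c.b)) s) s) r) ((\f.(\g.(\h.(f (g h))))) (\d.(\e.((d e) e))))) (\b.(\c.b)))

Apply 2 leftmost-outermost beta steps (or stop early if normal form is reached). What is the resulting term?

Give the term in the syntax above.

Answer: (((s r) ((\f.(\g.(\h.(f (g h))))) (\d.(\e.((d e) e))))) (\b.(\c.b)))

Derivation:
Step 0: ((((((\b.(\c.b)) s) s) r) ((\f.(\g.(\h.(f (g h))))) (\d.(\e.((d e) e))))) (\b.(\c.b)))
Step 1: (((((\c.s) s) r) ((\f.(\g.(\h.(f (g h))))) (\d.(\e.((d e) e))))) (\b.(\c.b)))
Step 2: (((s r) ((\f.(\g.(\h.(f (g h))))) (\d.(\e.((d e) e))))) (\b.(\c.b)))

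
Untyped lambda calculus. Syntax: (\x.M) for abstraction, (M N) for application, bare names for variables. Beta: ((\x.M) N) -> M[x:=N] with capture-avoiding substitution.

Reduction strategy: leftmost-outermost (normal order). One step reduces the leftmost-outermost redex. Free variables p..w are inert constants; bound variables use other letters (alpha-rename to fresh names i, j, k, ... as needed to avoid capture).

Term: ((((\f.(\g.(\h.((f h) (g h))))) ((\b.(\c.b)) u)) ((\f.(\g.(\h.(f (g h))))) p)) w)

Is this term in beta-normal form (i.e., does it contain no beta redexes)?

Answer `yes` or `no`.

Term: ((((\f.(\g.(\h.((f h) (g h))))) ((\b.(\c.b)) u)) ((\f.(\g.(\h.(f (g h))))) p)) w)
Found 3 beta redex(es).

Answer: no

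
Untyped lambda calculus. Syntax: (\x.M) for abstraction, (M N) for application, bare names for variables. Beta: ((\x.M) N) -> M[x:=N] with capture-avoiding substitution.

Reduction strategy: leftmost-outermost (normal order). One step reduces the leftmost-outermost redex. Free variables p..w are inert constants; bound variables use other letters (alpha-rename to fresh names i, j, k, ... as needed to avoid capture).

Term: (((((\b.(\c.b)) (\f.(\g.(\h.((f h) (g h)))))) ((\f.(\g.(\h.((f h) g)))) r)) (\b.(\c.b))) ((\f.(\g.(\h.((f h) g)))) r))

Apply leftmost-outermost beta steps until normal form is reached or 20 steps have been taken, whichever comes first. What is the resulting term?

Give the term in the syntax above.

Answer: (\h.h)

Derivation:
Step 0: (((((\b.(\c.b)) (\f.(\g.(\h.((f h) (g h)))))) ((\f.(\g.(\h.((f h) g)))) r)) (\b.(\c.b))) ((\f.(\g.(\h.((f h) g)))) r))
Step 1: ((((\c.(\f.(\g.(\h.((f h) (g h)))))) ((\f.(\g.(\h.((f h) g)))) r)) (\b.(\c.b))) ((\f.(\g.(\h.((f h) g)))) r))
Step 2: (((\f.(\g.(\h.((f h) (g h))))) (\b.(\c.b))) ((\f.(\g.(\h.((f h) g)))) r))
Step 3: ((\g.(\h.(((\b.(\c.b)) h) (g h)))) ((\f.(\g.(\h.((f h) g)))) r))
Step 4: (\h.(((\b.(\c.b)) h) (((\f.(\g.(\h.((f h) g)))) r) h)))
Step 5: (\h.((\c.h) (((\f.(\g.(\h.((f h) g)))) r) h)))
Step 6: (\h.h)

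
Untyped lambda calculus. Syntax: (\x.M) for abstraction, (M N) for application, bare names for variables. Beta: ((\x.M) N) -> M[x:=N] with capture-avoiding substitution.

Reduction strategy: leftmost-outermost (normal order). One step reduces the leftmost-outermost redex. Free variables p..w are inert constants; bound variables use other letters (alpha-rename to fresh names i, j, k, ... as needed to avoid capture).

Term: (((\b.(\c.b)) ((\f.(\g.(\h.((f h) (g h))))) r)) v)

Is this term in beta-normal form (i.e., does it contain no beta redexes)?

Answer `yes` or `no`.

Answer: no

Derivation:
Term: (((\b.(\c.b)) ((\f.(\g.(\h.((f h) (g h))))) r)) v)
Found 2 beta redex(es).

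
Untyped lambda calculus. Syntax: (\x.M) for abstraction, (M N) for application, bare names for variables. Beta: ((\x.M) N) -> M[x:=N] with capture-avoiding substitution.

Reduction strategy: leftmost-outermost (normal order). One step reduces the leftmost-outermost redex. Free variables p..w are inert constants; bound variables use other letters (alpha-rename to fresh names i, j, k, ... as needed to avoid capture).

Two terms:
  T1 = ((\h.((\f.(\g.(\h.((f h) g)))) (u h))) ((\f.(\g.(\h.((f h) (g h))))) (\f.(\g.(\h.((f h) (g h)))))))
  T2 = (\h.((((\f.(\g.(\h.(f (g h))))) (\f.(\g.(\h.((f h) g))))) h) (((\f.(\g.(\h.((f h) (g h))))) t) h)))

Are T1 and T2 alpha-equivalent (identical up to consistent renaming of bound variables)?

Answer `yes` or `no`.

Answer: no

Derivation:
Term 1: ((\h.((\f.(\g.(\h.((f h) g)))) (u h))) ((\f.(\g.(\h.((f h) (g h))))) (\f.(\g.(\h.((f h) (g h)))))))
Term 2: (\h.((((\f.(\g.(\h.(f (g h))))) (\f.(\g.(\h.((f h) g))))) h) (((\f.(\g.(\h.((f h) (g h))))) t) h)))
Alpha-equivalence: compare structure up to binder renaming.
Result: False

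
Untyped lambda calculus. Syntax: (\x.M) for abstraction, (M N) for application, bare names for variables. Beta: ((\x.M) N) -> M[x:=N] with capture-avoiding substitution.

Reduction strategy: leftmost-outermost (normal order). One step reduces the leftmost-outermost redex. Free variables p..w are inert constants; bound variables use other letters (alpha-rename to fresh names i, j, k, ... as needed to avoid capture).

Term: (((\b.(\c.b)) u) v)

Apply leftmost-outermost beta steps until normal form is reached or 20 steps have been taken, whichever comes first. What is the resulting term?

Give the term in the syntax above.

Answer: u

Derivation:
Step 0: (((\b.(\c.b)) u) v)
Step 1: ((\c.u) v)
Step 2: u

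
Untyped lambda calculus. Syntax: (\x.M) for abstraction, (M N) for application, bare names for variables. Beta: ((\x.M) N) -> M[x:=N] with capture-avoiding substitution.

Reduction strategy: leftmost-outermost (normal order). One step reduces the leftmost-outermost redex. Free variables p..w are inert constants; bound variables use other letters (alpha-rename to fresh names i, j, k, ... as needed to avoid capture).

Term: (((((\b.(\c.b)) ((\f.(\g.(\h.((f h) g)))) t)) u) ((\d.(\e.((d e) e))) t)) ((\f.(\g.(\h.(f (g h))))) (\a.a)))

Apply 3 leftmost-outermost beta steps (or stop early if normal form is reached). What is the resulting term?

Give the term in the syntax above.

Step 0: (((((\b.(\c.b)) ((\f.(\g.(\h.((f h) g)))) t)) u) ((\d.(\e.((d e) e))) t)) ((\f.(\g.(\h.(f (g h))))) (\a.a)))
Step 1: ((((\c.((\f.(\g.(\h.((f h) g)))) t)) u) ((\d.(\e.((d e) e))) t)) ((\f.(\g.(\h.(f (g h))))) (\a.a)))
Step 2: ((((\f.(\g.(\h.((f h) g)))) t) ((\d.(\e.((d e) e))) t)) ((\f.(\g.(\h.(f (g h))))) (\a.a)))
Step 3: (((\g.(\h.((t h) g))) ((\d.(\e.((d e) e))) t)) ((\f.(\g.(\h.(f (g h))))) (\a.a)))

Answer: (((\g.(\h.((t h) g))) ((\d.(\e.((d e) e))) t)) ((\f.(\g.(\h.(f (g h))))) (\a.a)))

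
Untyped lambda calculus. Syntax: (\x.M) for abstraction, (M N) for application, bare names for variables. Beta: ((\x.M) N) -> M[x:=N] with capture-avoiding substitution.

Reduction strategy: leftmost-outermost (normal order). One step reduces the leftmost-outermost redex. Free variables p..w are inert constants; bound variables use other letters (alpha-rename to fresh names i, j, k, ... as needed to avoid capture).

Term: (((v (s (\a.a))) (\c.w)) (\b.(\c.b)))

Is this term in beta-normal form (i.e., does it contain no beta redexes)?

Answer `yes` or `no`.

Answer: yes

Derivation:
Term: (((v (s (\a.a))) (\c.w)) (\b.(\c.b)))
No beta redexes found.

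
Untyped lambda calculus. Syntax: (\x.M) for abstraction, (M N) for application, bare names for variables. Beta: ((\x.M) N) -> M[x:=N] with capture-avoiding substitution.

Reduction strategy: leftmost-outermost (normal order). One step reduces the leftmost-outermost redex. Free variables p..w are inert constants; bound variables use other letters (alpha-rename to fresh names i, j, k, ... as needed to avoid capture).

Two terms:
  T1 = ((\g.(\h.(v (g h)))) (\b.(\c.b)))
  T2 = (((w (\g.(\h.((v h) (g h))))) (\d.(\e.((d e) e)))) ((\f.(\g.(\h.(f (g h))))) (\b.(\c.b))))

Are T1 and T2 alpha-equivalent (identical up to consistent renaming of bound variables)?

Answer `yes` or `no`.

Answer: no

Derivation:
Term 1: ((\g.(\h.(v (g h)))) (\b.(\c.b)))
Term 2: (((w (\g.(\h.((v h) (g h))))) (\d.(\e.((d e) e)))) ((\f.(\g.(\h.(f (g h))))) (\b.(\c.b))))
Alpha-equivalence: compare structure up to binder renaming.
Result: False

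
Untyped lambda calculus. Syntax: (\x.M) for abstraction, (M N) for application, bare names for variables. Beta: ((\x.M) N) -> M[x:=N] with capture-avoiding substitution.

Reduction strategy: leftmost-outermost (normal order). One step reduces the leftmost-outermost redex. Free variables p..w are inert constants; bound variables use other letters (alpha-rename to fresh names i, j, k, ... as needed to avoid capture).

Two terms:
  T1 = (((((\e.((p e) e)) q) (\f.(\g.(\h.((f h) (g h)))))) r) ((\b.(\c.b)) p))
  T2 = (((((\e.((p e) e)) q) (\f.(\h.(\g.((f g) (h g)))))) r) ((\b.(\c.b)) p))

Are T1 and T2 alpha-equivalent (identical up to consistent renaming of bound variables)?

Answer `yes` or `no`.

Term 1: (((((\e.((p e) e)) q) (\f.(\g.(\h.((f h) (g h)))))) r) ((\b.(\c.b)) p))
Term 2: (((((\e.((p e) e)) q) (\f.(\h.(\g.((f g) (h g)))))) r) ((\b.(\c.b)) p))
Alpha-equivalence: compare structure up to binder renaming.
Result: True

Answer: yes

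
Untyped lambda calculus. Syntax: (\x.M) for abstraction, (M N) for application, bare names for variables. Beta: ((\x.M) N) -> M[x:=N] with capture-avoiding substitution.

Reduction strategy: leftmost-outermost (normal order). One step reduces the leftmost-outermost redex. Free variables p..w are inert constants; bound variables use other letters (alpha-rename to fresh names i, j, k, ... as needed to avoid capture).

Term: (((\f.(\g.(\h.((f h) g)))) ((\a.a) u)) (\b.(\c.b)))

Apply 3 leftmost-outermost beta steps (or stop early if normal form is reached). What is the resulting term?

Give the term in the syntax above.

Step 0: (((\f.(\g.(\h.((f h) g)))) ((\a.a) u)) (\b.(\c.b)))
Step 1: ((\g.(\h.((((\a.a) u) h) g))) (\b.(\c.b)))
Step 2: (\h.((((\a.a) u) h) (\b.(\c.b))))
Step 3: (\h.((u h) (\b.(\c.b))))

Answer: (\h.((u h) (\b.(\c.b))))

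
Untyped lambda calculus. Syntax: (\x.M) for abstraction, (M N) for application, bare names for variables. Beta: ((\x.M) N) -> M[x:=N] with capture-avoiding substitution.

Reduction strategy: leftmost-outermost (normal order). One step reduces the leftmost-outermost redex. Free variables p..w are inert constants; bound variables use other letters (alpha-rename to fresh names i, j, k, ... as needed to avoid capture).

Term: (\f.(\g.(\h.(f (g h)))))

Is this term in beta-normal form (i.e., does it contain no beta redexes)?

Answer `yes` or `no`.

Answer: yes

Derivation:
Term: (\f.(\g.(\h.(f (g h)))))
No beta redexes found.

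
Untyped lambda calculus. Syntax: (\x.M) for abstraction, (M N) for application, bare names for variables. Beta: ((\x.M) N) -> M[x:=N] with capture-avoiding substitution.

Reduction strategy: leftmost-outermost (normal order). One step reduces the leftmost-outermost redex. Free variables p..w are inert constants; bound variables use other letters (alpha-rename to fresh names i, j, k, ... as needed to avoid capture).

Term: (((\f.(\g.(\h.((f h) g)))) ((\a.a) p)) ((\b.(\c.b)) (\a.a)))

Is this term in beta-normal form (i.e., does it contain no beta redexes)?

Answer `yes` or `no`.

Answer: no

Derivation:
Term: (((\f.(\g.(\h.((f h) g)))) ((\a.a) p)) ((\b.(\c.b)) (\a.a)))
Found 3 beta redex(es).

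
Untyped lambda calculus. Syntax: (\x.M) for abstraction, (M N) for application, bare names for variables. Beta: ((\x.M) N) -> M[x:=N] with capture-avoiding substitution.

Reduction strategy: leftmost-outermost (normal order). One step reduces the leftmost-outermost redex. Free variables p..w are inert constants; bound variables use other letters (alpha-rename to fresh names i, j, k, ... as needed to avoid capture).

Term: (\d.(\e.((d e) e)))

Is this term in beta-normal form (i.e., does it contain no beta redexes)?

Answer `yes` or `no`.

Term: (\d.(\e.((d e) e)))
No beta redexes found.

Answer: yes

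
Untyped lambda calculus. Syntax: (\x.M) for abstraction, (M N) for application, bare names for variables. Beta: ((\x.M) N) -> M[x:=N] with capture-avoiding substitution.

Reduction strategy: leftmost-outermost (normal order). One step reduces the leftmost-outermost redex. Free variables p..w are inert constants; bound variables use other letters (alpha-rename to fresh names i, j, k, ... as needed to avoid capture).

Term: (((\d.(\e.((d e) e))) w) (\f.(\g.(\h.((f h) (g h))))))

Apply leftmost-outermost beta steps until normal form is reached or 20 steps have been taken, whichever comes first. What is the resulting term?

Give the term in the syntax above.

Step 0: (((\d.(\e.((d e) e))) w) (\f.(\g.(\h.((f h) (g h))))))
Step 1: ((\e.((w e) e)) (\f.(\g.(\h.((f h) (g h))))))
Step 2: ((w (\f.(\g.(\h.((f h) (g h)))))) (\f.(\g.(\h.((f h) (g h))))))

Answer: ((w (\f.(\g.(\h.((f h) (g h)))))) (\f.(\g.(\h.((f h) (g h))))))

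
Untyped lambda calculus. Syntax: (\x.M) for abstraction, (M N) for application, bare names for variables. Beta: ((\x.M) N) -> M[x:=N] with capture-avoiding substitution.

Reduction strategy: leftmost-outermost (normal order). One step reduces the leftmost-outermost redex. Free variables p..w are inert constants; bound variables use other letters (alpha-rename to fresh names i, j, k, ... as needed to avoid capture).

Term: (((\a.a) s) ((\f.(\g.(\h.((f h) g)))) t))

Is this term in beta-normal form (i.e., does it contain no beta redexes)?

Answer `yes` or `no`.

Answer: no

Derivation:
Term: (((\a.a) s) ((\f.(\g.(\h.((f h) g)))) t))
Found 2 beta redex(es).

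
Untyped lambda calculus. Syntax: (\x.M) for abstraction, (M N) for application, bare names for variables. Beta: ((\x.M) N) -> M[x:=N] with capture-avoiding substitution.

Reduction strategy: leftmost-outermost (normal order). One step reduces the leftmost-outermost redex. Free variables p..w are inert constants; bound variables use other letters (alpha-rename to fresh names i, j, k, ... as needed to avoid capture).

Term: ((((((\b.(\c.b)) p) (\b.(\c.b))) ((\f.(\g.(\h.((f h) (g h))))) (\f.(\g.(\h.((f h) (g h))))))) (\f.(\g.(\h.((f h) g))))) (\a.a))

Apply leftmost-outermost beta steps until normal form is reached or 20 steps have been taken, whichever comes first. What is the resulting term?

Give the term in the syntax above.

Answer: (((p (\g.(\h.(\i.((h i) ((g h) i)))))) (\f.(\g.(\h.((f h) g))))) (\a.a))

Derivation:
Step 0: ((((((\b.(\c.b)) p) (\b.(\c.b))) ((\f.(\g.(\h.((f h) (g h))))) (\f.(\g.(\h.((f h) (g h))))))) (\f.(\g.(\h.((f h) g))))) (\a.a))
Step 1: (((((\c.p) (\b.(\c.b))) ((\f.(\g.(\h.((f h) (g h))))) (\f.(\g.(\h.((f h) (g h))))))) (\f.(\g.(\h.((f h) g))))) (\a.a))
Step 2: (((p ((\f.(\g.(\h.((f h) (g h))))) (\f.(\g.(\h.((f h) (g h))))))) (\f.(\g.(\h.((f h) g))))) (\a.a))
Step 3: (((p (\g.(\h.(((\f.(\g.(\h.((f h) (g h))))) h) (g h))))) (\f.(\g.(\h.((f h) g))))) (\a.a))
Step 4: (((p (\g.(\h.((\g.(\i.((h i) (g i)))) (g h))))) (\f.(\g.(\h.((f h) g))))) (\a.a))
Step 5: (((p (\g.(\h.(\i.((h i) ((g h) i)))))) (\f.(\g.(\h.((f h) g))))) (\a.a))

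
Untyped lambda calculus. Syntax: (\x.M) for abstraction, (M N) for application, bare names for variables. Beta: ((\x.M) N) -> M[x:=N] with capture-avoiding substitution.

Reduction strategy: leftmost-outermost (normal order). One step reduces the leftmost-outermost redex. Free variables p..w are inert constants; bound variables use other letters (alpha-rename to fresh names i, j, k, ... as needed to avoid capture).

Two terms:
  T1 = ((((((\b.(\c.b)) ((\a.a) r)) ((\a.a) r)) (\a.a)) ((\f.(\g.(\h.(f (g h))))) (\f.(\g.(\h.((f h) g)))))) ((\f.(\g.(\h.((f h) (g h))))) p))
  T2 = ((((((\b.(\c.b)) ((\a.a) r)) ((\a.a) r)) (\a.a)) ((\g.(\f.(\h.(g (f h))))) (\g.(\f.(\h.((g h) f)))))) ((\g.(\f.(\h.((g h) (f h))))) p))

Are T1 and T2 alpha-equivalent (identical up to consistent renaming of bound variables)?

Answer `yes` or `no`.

Term 1: ((((((\b.(\c.b)) ((\a.a) r)) ((\a.a) r)) (\a.a)) ((\f.(\g.(\h.(f (g h))))) (\f.(\g.(\h.((f h) g)))))) ((\f.(\g.(\h.((f h) (g h))))) p))
Term 2: ((((((\b.(\c.b)) ((\a.a) r)) ((\a.a) r)) (\a.a)) ((\g.(\f.(\h.(g (f h))))) (\g.(\f.(\h.((g h) f)))))) ((\g.(\f.(\h.((g h) (f h))))) p))
Alpha-equivalence: compare structure up to binder renaming.
Result: True

Answer: yes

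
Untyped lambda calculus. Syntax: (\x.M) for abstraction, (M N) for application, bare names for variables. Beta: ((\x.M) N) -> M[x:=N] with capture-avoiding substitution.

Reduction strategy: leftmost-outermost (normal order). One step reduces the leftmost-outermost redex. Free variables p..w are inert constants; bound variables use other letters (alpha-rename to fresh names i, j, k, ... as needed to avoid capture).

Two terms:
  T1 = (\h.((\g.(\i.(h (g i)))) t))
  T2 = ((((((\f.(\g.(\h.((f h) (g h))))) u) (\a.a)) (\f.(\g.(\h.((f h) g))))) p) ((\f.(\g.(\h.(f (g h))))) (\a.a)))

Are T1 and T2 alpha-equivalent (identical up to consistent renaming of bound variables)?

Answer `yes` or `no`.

Term 1: (\h.((\g.(\i.(h (g i)))) t))
Term 2: ((((((\f.(\g.(\h.((f h) (g h))))) u) (\a.a)) (\f.(\g.(\h.((f h) g))))) p) ((\f.(\g.(\h.(f (g h))))) (\a.a)))
Alpha-equivalence: compare structure up to binder renaming.
Result: False

Answer: no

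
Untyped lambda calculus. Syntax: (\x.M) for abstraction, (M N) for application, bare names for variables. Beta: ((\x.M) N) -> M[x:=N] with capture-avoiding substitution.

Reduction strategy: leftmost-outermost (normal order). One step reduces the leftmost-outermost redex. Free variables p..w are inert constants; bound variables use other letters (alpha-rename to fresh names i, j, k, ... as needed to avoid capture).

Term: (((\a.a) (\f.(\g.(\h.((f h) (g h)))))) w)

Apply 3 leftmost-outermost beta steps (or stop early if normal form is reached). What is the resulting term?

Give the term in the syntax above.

Step 0: (((\a.a) (\f.(\g.(\h.((f h) (g h)))))) w)
Step 1: ((\f.(\g.(\h.((f h) (g h))))) w)
Step 2: (\g.(\h.((w h) (g h))))
Step 3: (normal form reached)

Answer: (\g.(\h.((w h) (g h))))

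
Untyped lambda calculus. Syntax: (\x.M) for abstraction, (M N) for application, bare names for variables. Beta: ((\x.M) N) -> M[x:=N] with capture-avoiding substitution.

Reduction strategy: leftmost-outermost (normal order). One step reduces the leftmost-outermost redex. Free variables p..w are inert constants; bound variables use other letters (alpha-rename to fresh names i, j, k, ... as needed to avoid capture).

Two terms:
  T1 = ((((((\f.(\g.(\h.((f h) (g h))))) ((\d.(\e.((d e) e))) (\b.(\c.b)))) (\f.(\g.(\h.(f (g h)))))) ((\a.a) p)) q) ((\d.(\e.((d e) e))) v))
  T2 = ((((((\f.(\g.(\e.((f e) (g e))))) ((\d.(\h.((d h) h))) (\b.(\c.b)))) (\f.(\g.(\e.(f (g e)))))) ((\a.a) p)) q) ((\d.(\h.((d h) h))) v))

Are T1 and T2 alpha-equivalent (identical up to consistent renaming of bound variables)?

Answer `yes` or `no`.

Answer: yes

Derivation:
Term 1: ((((((\f.(\g.(\h.((f h) (g h))))) ((\d.(\e.((d e) e))) (\b.(\c.b)))) (\f.(\g.(\h.(f (g h)))))) ((\a.a) p)) q) ((\d.(\e.((d e) e))) v))
Term 2: ((((((\f.(\g.(\e.((f e) (g e))))) ((\d.(\h.((d h) h))) (\b.(\c.b)))) (\f.(\g.(\e.(f (g e)))))) ((\a.a) p)) q) ((\d.(\h.((d h) h))) v))
Alpha-equivalence: compare structure up to binder renaming.
Result: True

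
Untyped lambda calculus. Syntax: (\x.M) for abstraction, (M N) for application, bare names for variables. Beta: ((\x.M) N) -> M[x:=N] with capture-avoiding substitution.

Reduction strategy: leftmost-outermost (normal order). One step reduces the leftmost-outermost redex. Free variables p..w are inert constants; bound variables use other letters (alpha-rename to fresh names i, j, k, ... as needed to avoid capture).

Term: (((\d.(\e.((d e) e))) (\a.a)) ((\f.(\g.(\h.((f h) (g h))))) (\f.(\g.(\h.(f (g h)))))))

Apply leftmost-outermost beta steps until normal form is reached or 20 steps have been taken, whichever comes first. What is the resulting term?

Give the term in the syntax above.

Step 0: (((\d.(\e.((d e) e))) (\a.a)) ((\f.(\g.(\h.((f h) (g h))))) (\f.(\g.(\h.(f (g h)))))))
Step 1: ((\e.(((\a.a) e) e)) ((\f.(\g.(\h.((f h) (g h))))) (\f.(\g.(\h.(f (g h)))))))
Step 2: (((\a.a) ((\f.(\g.(\h.((f h) (g h))))) (\f.(\g.(\h.(f (g h))))))) ((\f.(\g.(\h.((f h) (g h))))) (\f.(\g.(\h.(f (g h)))))))
Step 3: (((\f.(\g.(\h.((f h) (g h))))) (\f.(\g.(\h.(f (g h)))))) ((\f.(\g.(\h.((f h) (g h))))) (\f.(\g.(\h.(f (g h)))))))
Step 4: ((\g.(\h.(((\f.(\g.(\h.(f (g h))))) h) (g h)))) ((\f.(\g.(\h.((f h) (g h))))) (\f.(\g.(\h.(f (g h)))))))
Step 5: (\h.(((\f.(\g.(\h.(f (g h))))) h) (((\f.(\g.(\h.((f h) (g h))))) (\f.(\g.(\h.(f (g h)))))) h)))
Step 6: (\h.((\g.(\i.(h (g i)))) (((\f.(\g.(\h.((f h) (g h))))) (\f.(\g.(\h.(f (g h)))))) h)))
Step 7: (\h.(\i.(h ((((\f.(\g.(\h.((f h) (g h))))) (\f.(\g.(\h.(f (g h)))))) h) i))))
Step 8: (\h.(\i.(h (((\g.(\h.(((\f.(\g.(\h.(f (g h))))) h) (g h)))) h) i))))
Step 9: (\h.(\i.(h ((\i.(((\f.(\g.(\h.(f (g h))))) i) (h i))) i))))
Step 10: (\h.(\i.(h (((\f.(\g.(\h.(f (g h))))) i) (h i)))))
Step 11: (\h.(\i.(h ((\g.(\h.(i (g h)))) (h i)))))
Step 12: (\h.(\i.(h (\j.(i ((h i) j))))))

Answer: (\h.(\i.(h (\j.(i ((h i) j))))))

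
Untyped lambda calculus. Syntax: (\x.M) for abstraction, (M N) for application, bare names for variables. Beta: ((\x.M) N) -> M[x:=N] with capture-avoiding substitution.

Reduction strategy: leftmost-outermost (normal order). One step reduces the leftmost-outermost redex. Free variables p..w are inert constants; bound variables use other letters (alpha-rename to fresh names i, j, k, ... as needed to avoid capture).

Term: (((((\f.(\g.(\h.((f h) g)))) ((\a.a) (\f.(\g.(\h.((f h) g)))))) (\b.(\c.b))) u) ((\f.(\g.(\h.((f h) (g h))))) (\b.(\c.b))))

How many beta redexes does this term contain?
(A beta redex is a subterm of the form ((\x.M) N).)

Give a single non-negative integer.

Answer: 3

Derivation:
Term: (((((\f.(\g.(\h.((f h) g)))) ((\a.a) (\f.(\g.(\h.((f h) g)))))) (\b.(\c.b))) u) ((\f.(\g.(\h.((f h) (g h))))) (\b.(\c.b))))
  Redex: ((\f.(\g.(\h.((f h) g)))) ((\a.a) (\f.(\g.(\h.((f h) g))))))
  Redex: ((\a.a) (\f.(\g.(\h.((f h) g)))))
  Redex: ((\f.(\g.(\h.((f h) (g h))))) (\b.(\c.b)))
Total redexes: 3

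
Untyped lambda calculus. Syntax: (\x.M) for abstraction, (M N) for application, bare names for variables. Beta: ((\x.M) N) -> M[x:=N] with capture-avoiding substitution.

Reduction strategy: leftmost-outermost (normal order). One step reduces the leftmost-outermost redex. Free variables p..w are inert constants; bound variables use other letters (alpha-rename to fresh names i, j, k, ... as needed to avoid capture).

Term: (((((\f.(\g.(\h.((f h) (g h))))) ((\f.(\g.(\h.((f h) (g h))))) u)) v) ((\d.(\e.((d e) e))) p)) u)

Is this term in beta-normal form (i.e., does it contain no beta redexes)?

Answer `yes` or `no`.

Answer: no

Derivation:
Term: (((((\f.(\g.(\h.((f h) (g h))))) ((\f.(\g.(\h.((f h) (g h))))) u)) v) ((\d.(\e.((d e) e))) p)) u)
Found 3 beta redex(es).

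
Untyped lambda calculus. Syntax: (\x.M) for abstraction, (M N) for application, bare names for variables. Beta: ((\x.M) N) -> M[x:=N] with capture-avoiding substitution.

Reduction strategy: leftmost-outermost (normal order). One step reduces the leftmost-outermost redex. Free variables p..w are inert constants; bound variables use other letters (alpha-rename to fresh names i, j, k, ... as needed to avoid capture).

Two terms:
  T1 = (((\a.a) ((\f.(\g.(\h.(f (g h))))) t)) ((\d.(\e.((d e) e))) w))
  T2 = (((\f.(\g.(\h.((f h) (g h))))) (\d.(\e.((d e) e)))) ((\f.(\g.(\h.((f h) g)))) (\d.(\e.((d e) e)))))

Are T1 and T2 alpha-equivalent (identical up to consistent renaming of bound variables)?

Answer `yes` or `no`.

Term 1: (((\a.a) ((\f.(\g.(\h.(f (g h))))) t)) ((\d.(\e.((d e) e))) w))
Term 2: (((\f.(\g.(\h.((f h) (g h))))) (\d.(\e.((d e) e)))) ((\f.(\g.(\h.((f h) g)))) (\d.(\e.((d e) e)))))
Alpha-equivalence: compare structure up to binder renaming.
Result: False

Answer: no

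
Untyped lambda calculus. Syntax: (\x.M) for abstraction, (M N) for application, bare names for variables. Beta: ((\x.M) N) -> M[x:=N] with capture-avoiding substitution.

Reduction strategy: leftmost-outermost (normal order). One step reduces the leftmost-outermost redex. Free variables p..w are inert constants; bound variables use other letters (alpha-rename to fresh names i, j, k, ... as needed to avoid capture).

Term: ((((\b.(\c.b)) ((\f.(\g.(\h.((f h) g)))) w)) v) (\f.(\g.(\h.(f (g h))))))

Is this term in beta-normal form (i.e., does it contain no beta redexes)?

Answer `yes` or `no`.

Answer: no

Derivation:
Term: ((((\b.(\c.b)) ((\f.(\g.(\h.((f h) g)))) w)) v) (\f.(\g.(\h.(f (g h))))))
Found 2 beta redex(es).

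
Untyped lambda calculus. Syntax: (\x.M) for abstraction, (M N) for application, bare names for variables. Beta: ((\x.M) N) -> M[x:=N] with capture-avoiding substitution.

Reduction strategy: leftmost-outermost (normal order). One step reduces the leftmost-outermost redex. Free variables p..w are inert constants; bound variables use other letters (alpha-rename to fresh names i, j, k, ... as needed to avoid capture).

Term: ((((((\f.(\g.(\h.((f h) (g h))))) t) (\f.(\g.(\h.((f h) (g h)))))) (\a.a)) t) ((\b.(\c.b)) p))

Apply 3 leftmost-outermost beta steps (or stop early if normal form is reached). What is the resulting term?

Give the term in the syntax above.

Answer: ((((t (\a.a)) ((\f.(\g.(\h.((f h) (g h))))) (\a.a))) t) ((\b.(\c.b)) p))

Derivation:
Step 0: ((((((\f.(\g.(\h.((f h) (g h))))) t) (\f.(\g.(\h.((f h) (g h)))))) (\a.a)) t) ((\b.(\c.b)) p))
Step 1: (((((\g.(\h.((t h) (g h)))) (\f.(\g.(\h.((f h) (g h)))))) (\a.a)) t) ((\b.(\c.b)) p))
Step 2: ((((\h.((t h) ((\f.(\g.(\h.((f h) (g h))))) h))) (\a.a)) t) ((\b.(\c.b)) p))
Step 3: ((((t (\a.a)) ((\f.(\g.(\h.((f h) (g h))))) (\a.a))) t) ((\b.(\c.b)) p))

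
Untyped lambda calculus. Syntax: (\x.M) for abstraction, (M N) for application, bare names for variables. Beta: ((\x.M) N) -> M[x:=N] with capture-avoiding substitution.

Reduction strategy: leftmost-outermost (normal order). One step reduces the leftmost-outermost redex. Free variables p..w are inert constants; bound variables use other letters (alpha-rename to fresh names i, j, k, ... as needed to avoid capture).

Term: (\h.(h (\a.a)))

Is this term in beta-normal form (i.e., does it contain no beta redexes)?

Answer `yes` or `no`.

Answer: yes

Derivation:
Term: (\h.(h (\a.a)))
No beta redexes found.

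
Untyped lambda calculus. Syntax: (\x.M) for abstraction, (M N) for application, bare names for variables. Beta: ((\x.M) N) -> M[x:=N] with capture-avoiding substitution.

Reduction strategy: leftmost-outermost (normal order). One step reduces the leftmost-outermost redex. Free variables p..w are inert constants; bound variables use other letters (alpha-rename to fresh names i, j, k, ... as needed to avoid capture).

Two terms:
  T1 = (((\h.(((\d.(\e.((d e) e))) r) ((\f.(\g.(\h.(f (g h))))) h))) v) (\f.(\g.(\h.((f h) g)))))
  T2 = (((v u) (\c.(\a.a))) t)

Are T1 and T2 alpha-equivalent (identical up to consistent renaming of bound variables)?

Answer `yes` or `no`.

Term 1: (((\h.(((\d.(\e.((d e) e))) r) ((\f.(\g.(\h.(f (g h))))) h))) v) (\f.(\g.(\h.((f h) g)))))
Term 2: (((v u) (\c.(\a.a))) t)
Alpha-equivalence: compare structure up to binder renaming.
Result: False

Answer: no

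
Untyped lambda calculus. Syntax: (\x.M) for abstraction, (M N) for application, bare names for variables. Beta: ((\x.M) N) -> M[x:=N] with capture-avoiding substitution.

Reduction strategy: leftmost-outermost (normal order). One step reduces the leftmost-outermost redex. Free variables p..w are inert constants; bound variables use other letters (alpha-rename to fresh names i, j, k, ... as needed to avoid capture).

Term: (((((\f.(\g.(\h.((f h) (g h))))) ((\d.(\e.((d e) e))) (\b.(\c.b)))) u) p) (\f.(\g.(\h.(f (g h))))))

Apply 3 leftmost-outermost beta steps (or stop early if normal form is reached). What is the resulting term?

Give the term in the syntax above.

Step 0: (((((\f.(\g.(\h.((f h) (g h))))) ((\d.(\e.((d e) e))) (\b.(\c.b)))) u) p) (\f.(\g.(\h.(f (g h))))))
Step 1: ((((\g.(\h.((((\d.(\e.((d e) e))) (\b.(\c.b))) h) (g h)))) u) p) (\f.(\g.(\h.(f (g h))))))
Step 2: (((\h.((((\d.(\e.((d e) e))) (\b.(\c.b))) h) (u h))) p) (\f.(\g.(\h.(f (g h))))))
Step 3: (((((\d.(\e.((d e) e))) (\b.(\c.b))) p) (u p)) (\f.(\g.(\h.(f (g h))))))

Answer: (((((\d.(\e.((d e) e))) (\b.(\c.b))) p) (u p)) (\f.(\g.(\h.(f (g h))))))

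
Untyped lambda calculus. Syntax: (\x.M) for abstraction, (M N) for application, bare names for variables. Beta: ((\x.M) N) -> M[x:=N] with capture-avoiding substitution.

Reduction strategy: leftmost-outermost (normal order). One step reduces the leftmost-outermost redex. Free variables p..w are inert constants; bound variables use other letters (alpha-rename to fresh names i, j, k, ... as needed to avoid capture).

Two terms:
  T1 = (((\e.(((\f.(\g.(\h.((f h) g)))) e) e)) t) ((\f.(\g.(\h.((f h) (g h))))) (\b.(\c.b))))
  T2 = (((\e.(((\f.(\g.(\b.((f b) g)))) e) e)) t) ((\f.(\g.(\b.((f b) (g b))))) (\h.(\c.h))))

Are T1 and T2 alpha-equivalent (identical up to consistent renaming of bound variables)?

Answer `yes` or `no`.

Answer: yes

Derivation:
Term 1: (((\e.(((\f.(\g.(\h.((f h) g)))) e) e)) t) ((\f.(\g.(\h.((f h) (g h))))) (\b.(\c.b))))
Term 2: (((\e.(((\f.(\g.(\b.((f b) g)))) e) e)) t) ((\f.(\g.(\b.((f b) (g b))))) (\h.(\c.h))))
Alpha-equivalence: compare structure up to binder renaming.
Result: True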